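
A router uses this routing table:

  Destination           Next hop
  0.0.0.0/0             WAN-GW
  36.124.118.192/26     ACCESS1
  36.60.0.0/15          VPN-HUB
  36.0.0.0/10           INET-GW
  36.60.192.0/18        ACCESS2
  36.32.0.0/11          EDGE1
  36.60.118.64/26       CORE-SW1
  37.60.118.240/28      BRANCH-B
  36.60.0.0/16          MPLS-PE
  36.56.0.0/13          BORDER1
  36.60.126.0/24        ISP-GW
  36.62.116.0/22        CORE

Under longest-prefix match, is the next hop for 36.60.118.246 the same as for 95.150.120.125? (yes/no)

36.60.118.246: longest match 36.60.0.0/16 -> MPLS-PE
95.150.120.125: longest match 0.0.0.0/0 -> WAN-GW

no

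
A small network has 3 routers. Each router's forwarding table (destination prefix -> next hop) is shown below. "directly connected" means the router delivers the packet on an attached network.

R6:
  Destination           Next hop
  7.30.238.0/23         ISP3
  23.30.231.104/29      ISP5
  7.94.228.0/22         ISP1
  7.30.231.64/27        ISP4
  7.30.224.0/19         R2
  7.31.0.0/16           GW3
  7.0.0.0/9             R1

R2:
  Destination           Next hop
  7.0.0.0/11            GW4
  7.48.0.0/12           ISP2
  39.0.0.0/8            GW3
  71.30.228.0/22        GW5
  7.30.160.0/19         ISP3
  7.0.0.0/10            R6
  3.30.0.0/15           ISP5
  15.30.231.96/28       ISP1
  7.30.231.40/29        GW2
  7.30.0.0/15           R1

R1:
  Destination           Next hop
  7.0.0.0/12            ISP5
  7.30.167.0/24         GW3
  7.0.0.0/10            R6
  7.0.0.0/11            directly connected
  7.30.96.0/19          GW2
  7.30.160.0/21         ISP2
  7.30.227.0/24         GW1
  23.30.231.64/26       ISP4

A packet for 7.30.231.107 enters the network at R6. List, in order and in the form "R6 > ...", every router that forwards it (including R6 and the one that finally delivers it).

At R6: longest match for 7.30.231.107 is 7.30.224.0/19 -> R2
At R2: longest match for 7.30.231.107 is 7.30.0.0/15 -> R1
At R1: longest match for 7.30.231.107 is 7.0.0.0/11 -> directly connected

R6 > R2 > R1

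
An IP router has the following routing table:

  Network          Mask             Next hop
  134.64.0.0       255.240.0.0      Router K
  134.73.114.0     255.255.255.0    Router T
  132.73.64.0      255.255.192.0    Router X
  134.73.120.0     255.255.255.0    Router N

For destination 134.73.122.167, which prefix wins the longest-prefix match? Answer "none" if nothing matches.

Entries matching 134.73.122.167:
  134.64.0.0/12 (134.64.0.0 - 134.79.255.255)
Most specific is 134.64.0.0/12.

134.64.0.0/12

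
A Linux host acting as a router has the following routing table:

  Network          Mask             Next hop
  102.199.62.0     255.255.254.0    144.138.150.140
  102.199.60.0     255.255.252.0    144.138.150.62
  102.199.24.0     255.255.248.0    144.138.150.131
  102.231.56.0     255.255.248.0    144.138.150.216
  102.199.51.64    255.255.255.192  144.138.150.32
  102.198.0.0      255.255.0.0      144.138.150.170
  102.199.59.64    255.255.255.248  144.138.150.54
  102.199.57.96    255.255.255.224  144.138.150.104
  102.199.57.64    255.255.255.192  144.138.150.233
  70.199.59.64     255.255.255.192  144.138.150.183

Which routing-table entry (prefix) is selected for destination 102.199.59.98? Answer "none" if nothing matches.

none

102.199.59.98 is outside every listed prefix and there is no default route.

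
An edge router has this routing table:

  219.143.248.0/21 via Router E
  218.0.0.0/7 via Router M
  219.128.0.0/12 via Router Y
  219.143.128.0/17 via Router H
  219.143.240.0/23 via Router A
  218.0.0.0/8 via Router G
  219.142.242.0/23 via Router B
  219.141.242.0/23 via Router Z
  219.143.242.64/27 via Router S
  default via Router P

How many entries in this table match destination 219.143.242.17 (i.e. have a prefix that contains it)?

Prefixes containing 219.143.242.17:
  0.0.0.0/0 (default, matches everything)
  218.0.0.0/7 (218.0.0.0 - 219.255.255.255)
  219.128.0.0/12 (219.128.0.0 - 219.143.255.255)
  219.143.128.0/17 (219.143.128.0 - 219.143.255.255)
Total matching entries: 4.

4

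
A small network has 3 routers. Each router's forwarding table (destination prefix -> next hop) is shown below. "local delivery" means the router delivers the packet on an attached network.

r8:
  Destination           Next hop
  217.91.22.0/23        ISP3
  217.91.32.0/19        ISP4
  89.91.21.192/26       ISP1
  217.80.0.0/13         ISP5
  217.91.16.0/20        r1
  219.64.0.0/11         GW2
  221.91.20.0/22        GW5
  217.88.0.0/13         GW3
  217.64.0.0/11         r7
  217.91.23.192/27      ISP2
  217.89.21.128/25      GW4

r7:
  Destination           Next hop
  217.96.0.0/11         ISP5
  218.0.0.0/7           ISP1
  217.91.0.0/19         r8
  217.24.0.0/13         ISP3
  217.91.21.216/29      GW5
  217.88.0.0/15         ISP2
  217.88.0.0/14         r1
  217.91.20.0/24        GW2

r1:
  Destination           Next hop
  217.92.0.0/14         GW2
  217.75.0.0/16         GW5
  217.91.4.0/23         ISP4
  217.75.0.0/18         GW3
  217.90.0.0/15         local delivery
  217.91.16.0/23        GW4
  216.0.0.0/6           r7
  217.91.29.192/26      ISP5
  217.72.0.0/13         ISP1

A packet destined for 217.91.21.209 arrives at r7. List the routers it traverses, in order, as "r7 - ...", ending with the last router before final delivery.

At r7: longest match for 217.91.21.209 is 217.91.0.0/19 -> r8
At r8: longest match for 217.91.21.209 is 217.91.16.0/20 -> r1
At r1: longest match for 217.91.21.209 is 217.90.0.0/15 -> local delivery

r7 - r8 - r1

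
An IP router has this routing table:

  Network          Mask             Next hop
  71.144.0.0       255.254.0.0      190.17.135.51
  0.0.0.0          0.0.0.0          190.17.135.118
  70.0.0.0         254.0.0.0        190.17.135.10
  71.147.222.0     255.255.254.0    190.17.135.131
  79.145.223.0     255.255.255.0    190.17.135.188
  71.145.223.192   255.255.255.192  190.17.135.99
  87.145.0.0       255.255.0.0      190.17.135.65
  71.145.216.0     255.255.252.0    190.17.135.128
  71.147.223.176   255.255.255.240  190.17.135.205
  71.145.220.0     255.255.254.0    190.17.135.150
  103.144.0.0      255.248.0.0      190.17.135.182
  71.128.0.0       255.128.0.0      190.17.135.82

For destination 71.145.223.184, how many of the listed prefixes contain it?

4

Prefixes containing 71.145.223.184:
  0.0.0.0/0 (default, matches everything)
  70.0.0.0/7 (70.0.0.0 - 71.255.255.255)
  71.128.0.0/9 (71.128.0.0 - 71.255.255.255)
  71.144.0.0/15 (71.144.0.0 - 71.145.255.255)
Total matching entries: 4.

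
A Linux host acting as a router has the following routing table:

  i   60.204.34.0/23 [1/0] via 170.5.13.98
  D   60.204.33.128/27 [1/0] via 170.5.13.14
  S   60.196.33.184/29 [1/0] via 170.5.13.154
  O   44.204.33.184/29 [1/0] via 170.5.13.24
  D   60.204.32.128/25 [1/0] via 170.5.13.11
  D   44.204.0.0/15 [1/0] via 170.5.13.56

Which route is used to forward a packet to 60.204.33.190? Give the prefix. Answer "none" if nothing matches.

none

60.204.33.190 is outside every listed prefix and there is no default route.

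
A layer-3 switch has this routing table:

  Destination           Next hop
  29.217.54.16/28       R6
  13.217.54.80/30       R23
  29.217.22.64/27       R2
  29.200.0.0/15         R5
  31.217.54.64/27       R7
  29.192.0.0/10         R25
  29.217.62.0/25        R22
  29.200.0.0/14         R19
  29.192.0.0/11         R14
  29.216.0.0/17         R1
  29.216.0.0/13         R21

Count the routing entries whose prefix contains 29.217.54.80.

3

Prefixes containing 29.217.54.80:
  29.192.0.0/10 (29.192.0.0 - 29.255.255.255)
  29.192.0.0/11 (29.192.0.0 - 29.223.255.255)
  29.216.0.0/13 (29.216.0.0 - 29.223.255.255)
Total matching entries: 3.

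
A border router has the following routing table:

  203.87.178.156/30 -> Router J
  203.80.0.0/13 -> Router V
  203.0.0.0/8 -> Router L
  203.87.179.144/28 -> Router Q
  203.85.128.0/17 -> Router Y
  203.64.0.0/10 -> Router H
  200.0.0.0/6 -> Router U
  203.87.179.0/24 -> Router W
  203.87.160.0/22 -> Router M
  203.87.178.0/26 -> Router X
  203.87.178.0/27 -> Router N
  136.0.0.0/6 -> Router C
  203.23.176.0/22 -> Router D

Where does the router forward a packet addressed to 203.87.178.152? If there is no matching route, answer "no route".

Router V

Routes whose prefix contains 203.87.178.152:
  200.0.0.0/6 (200.0.0.0 - 203.255.255.255) -> Router U
  203.0.0.0/8 (203.0.0.0 - 203.255.255.255) -> Router L
  203.64.0.0/10 (203.64.0.0 - 203.127.255.255) -> Router H
  203.80.0.0/13 (203.80.0.0 - 203.87.255.255) -> Router V
More-specific entries that do NOT match:
  203.87.178.156/30 (203.87.178.156 - 203.87.178.159) does not contain 203.87.178.152
  203.87.179.144/28 (203.87.179.144 - 203.87.179.159) does not contain 203.87.178.152
  203.87.178.0/27 (203.87.178.0 - 203.87.178.31) does not contain 203.87.178.152
  203.87.178.0/26 (203.87.178.0 - 203.87.178.63) does not contain 203.87.178.152
  203.87.179.0/24 (203.87.179.0 - 203.87.179.255) does not contain 203.87.178.152
  203.87.160.0/22 (203.87.160.0 - 203.87.163.255) does not contain 203.87.178.152
  203.23.176.0/22 (203.23.176.0 - 203.23.179.255) does not contain 203.87.178.152
  203.85.128.0/17 (203.85.128.0 - 203.85.255.255) does not contain 203.87.178.152
Longest matching prefix is /13 -> next hop Router V.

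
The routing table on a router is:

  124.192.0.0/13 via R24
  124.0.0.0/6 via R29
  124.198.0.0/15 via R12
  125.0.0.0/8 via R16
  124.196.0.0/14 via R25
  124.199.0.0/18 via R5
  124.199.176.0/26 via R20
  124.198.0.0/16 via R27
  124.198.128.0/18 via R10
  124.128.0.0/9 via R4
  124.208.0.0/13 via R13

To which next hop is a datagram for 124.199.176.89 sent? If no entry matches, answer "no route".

Routes whose prefix contains 124.199.176.89:
  124.0.0.0/6 (124.0.0.0 - 127.255.255.255) -> R29
  124.128.0.0/9 (124.128.0.0 - 124.255.255.255) -> R4
  124.192.0.0/13 (124.192.0.0 - 124.199.255.255) -> R24
  124.196.0.0/14 (124.196.0.0 - 124.199.255.255) -> R25
  124.198.0.0/15 (124.198.0.0 - 124.199.255.255) -> R12
More-specific entries that do NOT match:
  124.199.176.0/26 (124.199.176.0 - 124.199.176.63) does not contain 124.199.176.89
  124.199.0.0/18 (124.199.0.0 - 124.199.63.255) does not contain 124.199.176.89
  124.198.128.0/18 (124.198.128.0 - 124.198.191.255) does not contain 124.199.176.89
  124.198.0.0/16 (124.198.0.0 - 124.198.255.255) does not contain 124.199.176.89
Longest matching prefix is /15 -> next hop R12.

R12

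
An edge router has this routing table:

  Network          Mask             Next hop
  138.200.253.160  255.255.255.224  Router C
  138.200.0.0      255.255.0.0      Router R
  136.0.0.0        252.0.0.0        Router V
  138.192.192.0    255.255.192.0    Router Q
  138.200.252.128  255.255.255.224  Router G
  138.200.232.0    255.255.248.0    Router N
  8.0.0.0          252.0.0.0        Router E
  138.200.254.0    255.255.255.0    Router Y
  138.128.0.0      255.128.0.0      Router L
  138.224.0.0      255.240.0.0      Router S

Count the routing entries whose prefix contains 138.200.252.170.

Prefixes containing 138.200.252.170:
  136.0.0.0/6 (136.0.0.0 - 139.255.255.255)
  138.128.0.0/9 (138.128.0.0 - 138.255.255.255)
  138.200.0.0/16 (138.200.0.0 - 138.200.255.255)
Total matching entries: 3.

3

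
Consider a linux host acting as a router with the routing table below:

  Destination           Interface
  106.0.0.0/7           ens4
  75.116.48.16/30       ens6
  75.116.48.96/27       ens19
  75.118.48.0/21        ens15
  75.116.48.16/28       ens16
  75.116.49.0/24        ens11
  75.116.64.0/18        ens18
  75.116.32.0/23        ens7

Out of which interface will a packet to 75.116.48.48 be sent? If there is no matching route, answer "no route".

no route

No entry's prefix contains 75.116.48.48; there is no default route.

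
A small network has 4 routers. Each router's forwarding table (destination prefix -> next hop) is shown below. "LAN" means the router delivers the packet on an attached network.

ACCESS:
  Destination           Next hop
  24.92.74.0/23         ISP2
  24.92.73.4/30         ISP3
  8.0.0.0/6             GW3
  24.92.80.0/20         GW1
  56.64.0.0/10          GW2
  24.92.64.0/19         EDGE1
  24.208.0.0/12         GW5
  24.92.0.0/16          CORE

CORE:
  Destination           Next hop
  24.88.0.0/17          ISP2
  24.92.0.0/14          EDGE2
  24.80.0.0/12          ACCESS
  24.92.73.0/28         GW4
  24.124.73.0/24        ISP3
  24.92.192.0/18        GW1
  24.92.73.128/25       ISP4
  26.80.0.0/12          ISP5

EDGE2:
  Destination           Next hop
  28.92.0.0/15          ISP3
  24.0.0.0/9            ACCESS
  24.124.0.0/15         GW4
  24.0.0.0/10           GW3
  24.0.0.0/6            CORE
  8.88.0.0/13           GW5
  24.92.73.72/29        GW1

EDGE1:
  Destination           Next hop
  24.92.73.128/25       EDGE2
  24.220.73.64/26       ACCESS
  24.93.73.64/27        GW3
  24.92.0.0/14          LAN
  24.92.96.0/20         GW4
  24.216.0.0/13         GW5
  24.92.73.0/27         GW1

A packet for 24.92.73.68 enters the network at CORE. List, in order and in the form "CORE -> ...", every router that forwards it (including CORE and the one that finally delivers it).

At CORE: longest match for 24.92.73.68 is 24.92.0.0/14 -> EDGE2
At EDGE2: longest match for 24.92.73.68 is 24.0.0.0/9 -> ACCESS
At ACCESS: longest match for 24.92.73.68 is 24.92.64.0/19 -> EDGE1
At EDGE1: longest match for 24.92.73.68 is 24.92.0.0/14 -> LAN

CORE -> EDGE2 -> ACCESS -> EDGE1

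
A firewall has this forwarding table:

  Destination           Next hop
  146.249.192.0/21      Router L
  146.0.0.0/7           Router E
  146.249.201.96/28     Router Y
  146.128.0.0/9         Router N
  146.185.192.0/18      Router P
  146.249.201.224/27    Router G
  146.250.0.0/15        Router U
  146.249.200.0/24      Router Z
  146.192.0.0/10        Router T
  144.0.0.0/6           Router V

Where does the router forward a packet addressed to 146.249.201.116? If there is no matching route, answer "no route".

Routes whose prefix contains 146.249.201.116:
  144.0.0.0/6 (144.0.0.0 - 147.255.255.255) -> Router V
  146.0.0.0/7 (146.0.0.0 - 147.255.255.255) -> Router E
  146.128.0.0/9 (146.128.0.0 - 146.255.255.255) -> Router N
  146.192.0.0/10 (146.192.0.0 - 146.255.255.255) -> Router T
More-specific entries that do NOT match:
  146.249.201.96/28 (146.249.201.96 - 146.249.201.111) does not contain 146.249.201.116
  146.249.201.224/27 (146.249.201.224 - 146.249.201.255) does not contain 146.249.201.116
  146.249.200.0/24 (146.249.200.0 - 146.249.200.255) does not contain 146.249.201.116
  146.249.192.0/21 (146.249.192.0 - 146.249.199.255) does not contain 146.249.201.116
  146.185.192.0/18 (146.185.192.0 - 146.185.255.255) does not contain 146.249.201.116
  146.250.0.0/15 (146.250.0.0 - 146.251.255.255) does not contain 146.249.201.116
Longest matching prefix is /10 -> next hop Router T.

Router T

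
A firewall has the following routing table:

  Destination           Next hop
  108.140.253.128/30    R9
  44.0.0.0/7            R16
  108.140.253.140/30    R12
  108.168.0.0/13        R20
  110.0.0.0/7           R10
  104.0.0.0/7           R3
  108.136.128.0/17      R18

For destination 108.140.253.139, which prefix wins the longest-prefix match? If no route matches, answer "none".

108.140.253.139 is outside every listed prefix and there is no default route.

none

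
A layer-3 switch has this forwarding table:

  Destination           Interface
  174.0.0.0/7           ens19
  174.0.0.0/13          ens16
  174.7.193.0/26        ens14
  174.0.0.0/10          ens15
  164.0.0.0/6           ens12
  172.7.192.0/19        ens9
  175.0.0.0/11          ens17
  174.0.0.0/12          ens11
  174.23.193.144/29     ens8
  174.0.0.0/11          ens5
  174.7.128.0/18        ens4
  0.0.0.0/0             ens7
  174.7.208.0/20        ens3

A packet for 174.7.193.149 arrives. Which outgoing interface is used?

ens16

Routes whose prefix contains 174.7.193.149:
  0.0.0.0/0 (default, matches everything) -> ens7
  174.0.0.0/7 (174.0.0.0 - 175.255.255.255) -> ens19
  174.0.0.0/10 (174.0.0.0 - 174.63.255.255) -> ens15
  174.0.0.0/11 (174.0.0.0 - 174.31.255.255) -> ens5
  174.0.0.0/12 (174.0.0.0 - 174.15.255.255) -> ens11
  174.0.0.0/13 (174.0.0.0 - 174.7.255.255) -> ens16
More-specific entries that do NOT match:
  174.23.193.144/29 (174.23.193.144 - 174.23.193.151) does not contain 174.7.193.149
  174.7.193.0/26 (174.7.193.0 - 174.7.193.63) does not contain 174.7.193.149
  174.7.208.0/20 (174.7.208.0 - 174.7.223.255) does not contain 174.7.193.149
  172.7.192.0/19 (172.7.192.0 - 172.7.223.255) does not contain 174.7.193.149
  174.7.128.0/18 (174.7.128.0 - 174.7.191.255) does not contain 174.7.193.149
Longest matching prefix is /13 -> interface ens16.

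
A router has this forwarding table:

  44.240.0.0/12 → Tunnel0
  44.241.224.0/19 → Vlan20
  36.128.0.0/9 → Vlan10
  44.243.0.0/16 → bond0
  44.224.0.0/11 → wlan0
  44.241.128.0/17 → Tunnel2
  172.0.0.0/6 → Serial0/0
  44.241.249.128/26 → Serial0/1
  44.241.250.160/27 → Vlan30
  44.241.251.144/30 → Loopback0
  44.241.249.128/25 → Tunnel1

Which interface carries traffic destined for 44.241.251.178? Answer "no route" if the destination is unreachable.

Vlan20

Routes whose prefix contains 44.241.251.178:
  44.224.0.0/11 (44.224.0.0 - 44.255.255.255) -> wlan0
  44.240.0.0/12 (44.240.0.0 - 44.255.255.255) -> Tunnel0
  44.241.128.0/17 (44.241.128.0 - 44.241.255.255) -> Tunnel2
  44.241.224.0/19 (44.241.224.0 - 44.241.255.255) -> Vlan20
More-specific entries that do NOT match:
  44.241.251.144/30 (44.241.251.144 - 44.241.251.147) does not contain 44.241.251.178
  44.241.250.160/27 (44.241.250.160 - 44.241.250.191) does not contain 44.241.251.178
  44.241.249.128/26 (44.241.249.128 - 44.241.249.191) does not contain 44.241.251.178
  44.241.249.128/25 (44.241.249.128 - 44.241.249.255) does not contain 44.241.251.178
Longest matching prefix is /19 -> interface Vlan20.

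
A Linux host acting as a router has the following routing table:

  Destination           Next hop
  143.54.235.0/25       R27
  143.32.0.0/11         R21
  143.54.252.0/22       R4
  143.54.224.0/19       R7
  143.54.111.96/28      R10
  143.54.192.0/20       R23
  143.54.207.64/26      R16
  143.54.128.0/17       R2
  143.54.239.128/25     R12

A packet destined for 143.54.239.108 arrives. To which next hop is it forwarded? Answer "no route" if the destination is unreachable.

R7

Routes whose prefix contains 143.54.239.108:
  143.32.0.0/11 (143.32.0.0 - 143.63.255.255) -> R21
  143.54.128.0/17 (143.54.128.0 - 143.54.255.255) -> R2
  143.54.224.0/19 (143.54.224.0 - 143.54.255.255) -> R7
More-specific entries that do NOT match:
  143.54.111.96/28 (143.54.111.96 - 143.54.111.111) does not contain 143.54.239.108
  143.54.207.64/26 (143.54.207.64 - 143.54.207.127) does not contain 143.54.239.108
  143.54.235.0/25 (143.54.235.0 - 143.54.235.127) does not contain 143.54.239.108
  143.54.239.128/25 (143.54.239.128 - 143.54.239.255) does not contain 143.54.239.108
  143.54.252.0/22 (143.54.252.0 - 143.54.255.255) does not contain 143.54.239.108
  143.54.192.0/20 (143.54.192.0 - 143.54.207.255) does not contain 143.54.239.108
Longest matching prefix is /19 -> next hop R7.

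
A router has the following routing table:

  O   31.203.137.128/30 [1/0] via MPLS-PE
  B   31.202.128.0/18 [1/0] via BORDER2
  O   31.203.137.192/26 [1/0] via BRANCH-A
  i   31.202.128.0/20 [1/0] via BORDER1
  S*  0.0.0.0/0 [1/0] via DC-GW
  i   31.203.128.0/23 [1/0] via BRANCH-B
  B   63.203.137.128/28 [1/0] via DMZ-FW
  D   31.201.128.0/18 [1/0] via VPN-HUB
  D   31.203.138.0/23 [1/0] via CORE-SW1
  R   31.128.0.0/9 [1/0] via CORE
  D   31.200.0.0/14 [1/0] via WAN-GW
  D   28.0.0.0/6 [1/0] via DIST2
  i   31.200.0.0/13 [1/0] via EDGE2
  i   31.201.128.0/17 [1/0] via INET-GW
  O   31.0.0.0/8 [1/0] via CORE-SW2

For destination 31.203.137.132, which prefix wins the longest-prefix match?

Entries matching 31.203.137.132:
  0.0.0.0/0 (default, matches everything)
  28.0.0.0/6 (28.0.0.0 - 31.255.255.255)
  31.0.0.0/8 (31.0.0.0 - 31.255.255.255)
  31.128.0.0/9 (31.128.0.0 - 31.255.255.255)
  31.200.0.0/13 (31.200.0.0 - 31.207.255.255)
  31.200.0.0/14 (31.200.0.0 - 31.203.255.255)
Most specific is 31.200.0.0/14.

31.200.0.0/14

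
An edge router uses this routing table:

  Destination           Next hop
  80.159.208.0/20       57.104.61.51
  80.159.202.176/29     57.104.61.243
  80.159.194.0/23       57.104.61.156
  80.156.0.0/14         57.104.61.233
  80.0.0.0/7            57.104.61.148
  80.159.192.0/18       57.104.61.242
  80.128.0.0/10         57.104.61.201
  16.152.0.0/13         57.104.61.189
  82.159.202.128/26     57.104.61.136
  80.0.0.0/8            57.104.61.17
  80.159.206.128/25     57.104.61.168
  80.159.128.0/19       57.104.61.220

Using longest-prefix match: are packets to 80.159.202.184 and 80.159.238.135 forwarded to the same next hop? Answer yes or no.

yes

80.159.202.184: longest match 80.159.192.0/18 -> 57.104.61.242
80.159.238.135: longest match 80.159.192.0/18 -> 57.104.61.242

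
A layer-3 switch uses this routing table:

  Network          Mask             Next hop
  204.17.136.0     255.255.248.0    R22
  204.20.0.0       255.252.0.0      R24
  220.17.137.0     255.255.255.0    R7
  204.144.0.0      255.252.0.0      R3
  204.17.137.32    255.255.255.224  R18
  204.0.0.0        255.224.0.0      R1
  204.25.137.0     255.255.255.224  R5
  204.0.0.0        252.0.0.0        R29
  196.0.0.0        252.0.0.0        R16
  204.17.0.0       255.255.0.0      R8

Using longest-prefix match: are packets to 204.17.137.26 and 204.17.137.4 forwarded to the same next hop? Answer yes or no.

yes

204.17.137.26: longest match 204.17.136.0/21 -> R22
204.17.137.4: longest match 204.17.136.0/21 -> R22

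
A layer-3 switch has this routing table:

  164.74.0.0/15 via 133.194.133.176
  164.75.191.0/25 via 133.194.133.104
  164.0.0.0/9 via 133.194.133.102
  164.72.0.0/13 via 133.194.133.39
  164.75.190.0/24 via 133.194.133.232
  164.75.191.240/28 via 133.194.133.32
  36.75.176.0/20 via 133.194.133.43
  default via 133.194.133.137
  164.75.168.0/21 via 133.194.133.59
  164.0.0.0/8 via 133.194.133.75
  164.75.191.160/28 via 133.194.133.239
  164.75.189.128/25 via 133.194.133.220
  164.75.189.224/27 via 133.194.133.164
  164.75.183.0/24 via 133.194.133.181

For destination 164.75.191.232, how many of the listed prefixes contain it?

Prefixes containing 164.75.191.232:
  0.0.0.0/0 (default, matches everything)
  164.0.0.0/8 (164.0.0.0 - 164.255.255.255)
  164.0.0.0/9 (164.0.0.0 - 164.127.255.255)
  164.72.0.0/13 (164.72.0.0 - 164.79.255.255)
  164.74.0.0/15 (164.74.0.0 - 164.75.255.255)
Total matching entries: 5.

5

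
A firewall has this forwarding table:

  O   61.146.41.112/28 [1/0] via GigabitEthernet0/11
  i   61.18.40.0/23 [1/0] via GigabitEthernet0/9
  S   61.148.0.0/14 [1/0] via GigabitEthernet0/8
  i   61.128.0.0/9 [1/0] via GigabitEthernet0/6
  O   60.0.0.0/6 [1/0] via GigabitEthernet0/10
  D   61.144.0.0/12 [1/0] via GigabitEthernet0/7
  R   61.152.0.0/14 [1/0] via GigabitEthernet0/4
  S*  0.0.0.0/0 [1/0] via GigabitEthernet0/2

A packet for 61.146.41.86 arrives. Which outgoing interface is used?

Routes whose prefix contains 61.146.41.86:
  0.0.0.0/0 (default, matches everything) -> GigabitEthernet0/2
  60.0.0.0/6 (60.0.0.0 - 63.255.255.255) -> GigabitEthernet0/10
  61.128.0.0/9 (61.128.0.0 - 61.255.255.255) -> GigabitEthernet0/6
  61.144.0.0/12 (61.144.0.0 - 61.159.255.255) -> GigabitEthernet0/7
More-specific entries that do NOT match:
  61.146.41.112/28 (61.146.41.112 - 61.146.41.127) does not contain 61.146.41.86
  61.18.40.0/23 (61.18.40.0 - 61.18.41.255) does not contain 61.146.41.86
  61.148.0.0/14 (61.148.0.0 - 61.151.255.255) does not contain 61.146.41.86
  61.152.0.0/14 (61.152.0.0 - 61.155.255.255) does not contain 61.146.41.86
Longest matching prefix is /12 -> interface GigabitEthernet0/7.

GigabitEthernet0/7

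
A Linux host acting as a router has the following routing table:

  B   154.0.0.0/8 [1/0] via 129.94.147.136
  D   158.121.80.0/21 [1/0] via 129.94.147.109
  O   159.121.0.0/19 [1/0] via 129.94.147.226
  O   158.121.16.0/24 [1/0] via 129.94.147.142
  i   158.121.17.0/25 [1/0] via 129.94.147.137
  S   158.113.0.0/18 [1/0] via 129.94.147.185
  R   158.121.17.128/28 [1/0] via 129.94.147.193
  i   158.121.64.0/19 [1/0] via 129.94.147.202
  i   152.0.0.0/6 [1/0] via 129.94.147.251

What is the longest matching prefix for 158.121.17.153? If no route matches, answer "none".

158.121.17.153 is outside every listed prefix and there is no default route.

none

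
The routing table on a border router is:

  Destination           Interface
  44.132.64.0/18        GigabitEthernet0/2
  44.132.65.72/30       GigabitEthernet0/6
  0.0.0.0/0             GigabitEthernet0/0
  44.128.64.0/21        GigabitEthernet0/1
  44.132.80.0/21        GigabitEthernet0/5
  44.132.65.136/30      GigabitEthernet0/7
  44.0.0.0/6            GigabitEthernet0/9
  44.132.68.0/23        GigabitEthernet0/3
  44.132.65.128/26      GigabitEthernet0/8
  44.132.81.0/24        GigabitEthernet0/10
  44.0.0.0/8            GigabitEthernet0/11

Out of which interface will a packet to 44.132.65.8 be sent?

GigabitEthernet0/2

Routes whose prefix contains 44.132.65.8:
  0.0.0.0/0 (default, matches everything) -> GigabitEthernet0/0
  44.0.0.0/6 (44.0.0.0 - 47.255.255.255) -> GigabitEthernet0/9
  44.0.0.0/8 (44.0.0.0 - 44.255.255.255) -> GigabitEthernet0/11
  44.132.64.0/18 (44.132.64.0 - 44.132.127.255) -> GigabitEthernet0/2
More-specific entries that do NOT match:
  44.132.65.72/30 (44.132.65.72 - 44.132.65.75) does not contain 44.132.65.8
  44.132.65.136/30 (44.132.65.136 - 44.132.65.139) does not contain 44.132.65.8
  44.132.65.128/26 (44.132.65.128 - 44.132.65.191) does not contain 44.132.65.8
  44.132.81.0/24 (44.132.81.0 - 44.132.81.255) does not contain 44.132.65.8
  44.132.68.0/23 (44.132.68.0 - 44.132.69.255) does not contain 44.132.65.8
  44.128.64.0/21 (44.128.64.0 - 44.128.71.255) does not contain 44.132.65.8
  44.132.80.0/21 (44.132.80.0 - 44.132.87.255) does not contain 44.132.65.8
Longest matching prefix is /18 -> interface GigabitEthernet0/2.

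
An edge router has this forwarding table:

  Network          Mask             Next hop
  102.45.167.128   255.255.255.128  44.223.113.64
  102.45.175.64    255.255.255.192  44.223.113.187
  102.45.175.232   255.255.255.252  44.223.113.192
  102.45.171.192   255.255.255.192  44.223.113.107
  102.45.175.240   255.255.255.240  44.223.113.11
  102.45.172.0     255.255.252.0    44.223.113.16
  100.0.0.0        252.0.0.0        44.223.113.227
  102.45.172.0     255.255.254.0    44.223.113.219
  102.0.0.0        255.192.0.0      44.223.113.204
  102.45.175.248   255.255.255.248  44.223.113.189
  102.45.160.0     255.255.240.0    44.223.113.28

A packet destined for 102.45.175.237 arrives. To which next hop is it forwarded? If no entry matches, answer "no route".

Routes whose prefix contains 102.45.175.237:
  100.0.0.0/6 (100.0.0.0 - 103.255.255.255) -> 44.223.113.227
  102.0.0.0/10 (102.0.0.0 - 102.63.255.255) -> 44.223.113.204
  102.45.160.0/20 (102.45.160.0 - 102.45.175.255) -> 44.223.113.28
  102.45.172.0/22 (102.45.172.0 - 102.45.175.255) -> 44.223.113.16
More-specific entries that do NOT match:
  102.45.175.232/30 (102.45.175.232 - 102.45.175.235) does not contain 102.45.175.237
  102.45.175.248/29 (102.45.175.248 - 102.45.175.255) does not contain 102.45.175.237
  102.45.175.240/28 (102.45.175.240 - 102.45.175.255) does not contain 102.45.175.237
  102.45.175.64/26 (102.45.175.64 - 102.45.175.127) does not contain 102.45.175.237
  102.45.171.192/26 (102.45.171.192 - 102.45.171.255) does not contain 102.45.175.237
  102.45.167.128/25 (102.45.167.128 - 102.45.167.255) does not contain 102.45.175.237
  102.45.172.0/23 (102.45.172.0 - 102.45.173.255) does not contain 102.45.175.237
Longest matching prefix is /22 -> next hop 44.223.113.16.

44.223.113.16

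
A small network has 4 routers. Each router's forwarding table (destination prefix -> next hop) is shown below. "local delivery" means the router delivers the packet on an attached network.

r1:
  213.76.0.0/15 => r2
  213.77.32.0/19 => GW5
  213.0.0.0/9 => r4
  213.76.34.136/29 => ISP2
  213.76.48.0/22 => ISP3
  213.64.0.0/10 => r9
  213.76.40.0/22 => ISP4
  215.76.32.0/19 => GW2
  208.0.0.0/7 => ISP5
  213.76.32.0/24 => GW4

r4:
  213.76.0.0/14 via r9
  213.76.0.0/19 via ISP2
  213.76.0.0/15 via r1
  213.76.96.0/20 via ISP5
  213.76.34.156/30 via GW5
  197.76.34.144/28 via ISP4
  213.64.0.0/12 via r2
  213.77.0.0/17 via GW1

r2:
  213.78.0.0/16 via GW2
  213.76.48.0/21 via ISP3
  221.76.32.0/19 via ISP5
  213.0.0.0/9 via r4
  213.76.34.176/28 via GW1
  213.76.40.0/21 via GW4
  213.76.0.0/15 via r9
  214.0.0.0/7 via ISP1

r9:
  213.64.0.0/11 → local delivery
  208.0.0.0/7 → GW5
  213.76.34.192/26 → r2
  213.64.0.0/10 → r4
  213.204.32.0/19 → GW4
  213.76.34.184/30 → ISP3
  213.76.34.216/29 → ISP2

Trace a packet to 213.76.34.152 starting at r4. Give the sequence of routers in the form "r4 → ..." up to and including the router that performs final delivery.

At r4: longest match for 213.76.34.152 is 213.76.0.0/15 -> r1
At r1: longest match for 213.76.34.152 is 213.76.0.0/15 -> r2
At r2: longest match for 213.76.34.152 is 213.76.0.0/15 -> r9
At r9: longest match for 213.76.34.152 is 213.64.0.0/11 -> local delivery

r4 → r1 → r2 → r9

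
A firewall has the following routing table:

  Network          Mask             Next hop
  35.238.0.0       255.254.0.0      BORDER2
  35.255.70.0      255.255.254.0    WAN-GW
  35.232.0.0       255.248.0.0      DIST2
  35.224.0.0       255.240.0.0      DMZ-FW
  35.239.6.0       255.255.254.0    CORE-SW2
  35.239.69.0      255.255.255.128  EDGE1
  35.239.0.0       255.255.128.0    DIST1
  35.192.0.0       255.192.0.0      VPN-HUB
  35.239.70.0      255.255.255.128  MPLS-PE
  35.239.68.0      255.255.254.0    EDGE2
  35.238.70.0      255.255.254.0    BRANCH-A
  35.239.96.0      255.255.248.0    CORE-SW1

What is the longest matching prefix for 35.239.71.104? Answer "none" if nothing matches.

35.239.0.0/17

Entries matching 35.239.71.104:
  35.192.0.0/10 (35.192.0.0 - 35.255.255.255)
  35.224.0.0/12 (35.224.0.0 - 35.239.255.255)
  35.232.0.0/13 (35.232.0.0 - 35.239.255.255)
  35.238.0.0/15 (35.238.0.0 - 35.239.255.255)
  35.239.0.0/17 (35.239.0.0 - 35.239.127.255)
Most specific is 35.239.0.0/17.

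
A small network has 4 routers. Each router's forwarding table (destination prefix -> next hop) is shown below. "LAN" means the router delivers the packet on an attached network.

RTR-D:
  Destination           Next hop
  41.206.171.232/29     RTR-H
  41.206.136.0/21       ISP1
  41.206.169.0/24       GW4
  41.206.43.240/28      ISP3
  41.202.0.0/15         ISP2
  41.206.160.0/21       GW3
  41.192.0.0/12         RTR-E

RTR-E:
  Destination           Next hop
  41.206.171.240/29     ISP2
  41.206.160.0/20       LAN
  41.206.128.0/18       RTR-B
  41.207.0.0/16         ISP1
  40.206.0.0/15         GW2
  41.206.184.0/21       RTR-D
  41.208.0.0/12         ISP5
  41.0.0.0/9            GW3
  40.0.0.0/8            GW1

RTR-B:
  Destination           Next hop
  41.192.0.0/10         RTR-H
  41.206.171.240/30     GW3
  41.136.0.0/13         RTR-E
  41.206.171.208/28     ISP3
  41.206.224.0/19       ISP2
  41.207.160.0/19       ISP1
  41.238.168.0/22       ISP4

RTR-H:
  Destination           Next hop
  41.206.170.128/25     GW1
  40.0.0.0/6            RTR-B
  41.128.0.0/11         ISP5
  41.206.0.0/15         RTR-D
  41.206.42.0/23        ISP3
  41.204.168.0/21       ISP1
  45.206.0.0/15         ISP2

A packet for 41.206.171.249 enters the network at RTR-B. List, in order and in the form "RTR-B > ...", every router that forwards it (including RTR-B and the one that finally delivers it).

RTR-B > RTR-H > RTR-D > RTR-E

At RTR-B: longest match for 41.206.171.249 is 41.192.0.0/10 -> RTR-H
At RTR-H: longest match for 41.206.171.249 is 41.206.0.0/15 -> RTR-D
At RTR-D: longest match for 41.206.171.249 is 41.192.0.0/12 -> RTR-E
At RTR-E: longest match for 41.206.171.249 is 41.206.160.0/20 -> LAN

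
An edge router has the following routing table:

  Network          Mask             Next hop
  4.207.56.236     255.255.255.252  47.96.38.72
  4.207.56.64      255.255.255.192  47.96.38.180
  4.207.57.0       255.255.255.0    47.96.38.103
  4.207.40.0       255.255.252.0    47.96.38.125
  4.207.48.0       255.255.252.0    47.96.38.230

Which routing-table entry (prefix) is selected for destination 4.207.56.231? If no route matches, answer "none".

4.207.56.231 is outside every listed prefix and there is no default route.

none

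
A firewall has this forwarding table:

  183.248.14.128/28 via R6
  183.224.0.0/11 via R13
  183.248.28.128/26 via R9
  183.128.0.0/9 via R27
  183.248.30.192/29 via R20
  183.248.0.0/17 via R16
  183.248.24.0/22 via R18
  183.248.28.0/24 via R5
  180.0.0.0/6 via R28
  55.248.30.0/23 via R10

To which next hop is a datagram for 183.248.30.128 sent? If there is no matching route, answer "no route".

R16

Routes whose prefix contains 183.248.30.128:
  180.0.0.0/6 (180.0.0.0 - 183.255.255.255) -> R28
  183.128.0.0/9 (183.128.0.0 - 183.255.255.255) -> R27
  183.224.0.0/11 (183.224.0.0 - 183.255.255.255) -> R13
  183.248.0.0/17 (183.248.0.0 - 183.248.127.255) -> R16
More-specific entries that do NOT match:
  183.248.30.192/29 (183.248.30.192 - 183.248.30.199) does not contain 183.248.30.128
  183.248.14.128/28 (183.248.14.128 - 183.248.14.143) does not contain 183.248.30.128
  183.248.28.128/26 (183.248.28.128 - 183.248.28.191) does not contain 183.248.30.128
  183.248.28.0/24 (183.248.28.0 - 183.248.28.255) does not contain 183.248.30.128
  55.248.30.0/23 (55.248.30.0 - 55.248.31.255) does not contain 183.248.30.128
  183.248.24.0/22 (183.248.24.0 - 183.248.27.255) does not contain 183.248.30.128
Longest matching prefix is /17 -> next hop R16.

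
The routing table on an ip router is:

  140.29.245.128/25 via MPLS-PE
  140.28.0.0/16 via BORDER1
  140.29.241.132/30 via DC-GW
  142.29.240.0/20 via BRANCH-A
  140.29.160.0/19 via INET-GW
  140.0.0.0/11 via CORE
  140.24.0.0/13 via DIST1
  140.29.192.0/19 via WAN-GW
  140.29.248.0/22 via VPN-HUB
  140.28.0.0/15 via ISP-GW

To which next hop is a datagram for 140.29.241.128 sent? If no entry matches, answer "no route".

Routes whose prefix contains 140.29.241.128:
  140.0.0.0/11 (140.0.0.0 - 140.31.255.255) -> CORE
  140.24.0.0/13 (140.24.0.0 - 140.31.255.255) -> DIST1
  140.28.0.0/15 (140.28.0.0 - 140.29.255.255) -> ISP-GW
More-specific entries that do NOT match:
  140.29.241.132/30 (140.29.241.132 - 140.29.241.135) does not contain 140.29.241.128
  140.29.245.128/25 (140.29.245.128 - 140.29.245.255) does not contain 140.29.241.128
  140.29.248.0/22 (140.29.248.0 - 140.29.251.255) does not contain 140.29.241.128
  142.29.240.0/20 (142.29.240.0 - 142.29.255.255) does not contain 140.29.241.128
  140.29.160.0/19 (140.29.160.0 - 140.29.191.255) does not contain 140.29.241.128
  140.29.192.0/19 (140.29.192.0 - 140.29.223.255) does not contain 140.29.241.128
  140.28.0.0/16 (140.28.0.0 - 140.28.255.255) does not contain 140.29.241.128
Longest matching prefix is /15 -> next hop ISP-GW.

ISP-GW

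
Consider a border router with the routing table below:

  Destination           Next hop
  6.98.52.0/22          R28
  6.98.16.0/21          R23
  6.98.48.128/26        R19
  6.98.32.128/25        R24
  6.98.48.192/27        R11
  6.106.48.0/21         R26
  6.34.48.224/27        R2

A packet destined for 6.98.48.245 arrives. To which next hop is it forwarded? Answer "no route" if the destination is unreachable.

no route

No entry's prefix contains 6.98.48.245; there is no default route.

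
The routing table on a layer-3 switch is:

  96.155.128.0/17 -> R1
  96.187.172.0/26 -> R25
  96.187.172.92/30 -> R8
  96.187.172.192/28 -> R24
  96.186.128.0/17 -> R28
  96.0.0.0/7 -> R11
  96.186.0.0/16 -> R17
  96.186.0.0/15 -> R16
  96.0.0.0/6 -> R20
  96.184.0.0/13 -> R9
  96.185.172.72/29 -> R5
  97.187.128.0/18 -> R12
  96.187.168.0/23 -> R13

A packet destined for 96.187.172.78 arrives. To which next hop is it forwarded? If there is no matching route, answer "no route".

R16

Routes whose prefix contains 96.187.172.78:
  96.0.0.0/6 (96.0.0.0 - 99.255.255.255) -> R20
  96.0.0.0/7 (96.0.0.0 - 97.255.255.255) -> R11
  96.184.0.0/13 (96.184.0.0 - 96.191.255.255) -> R9
  96.186.0.0/15 (96.186.0.0 - 96.187.255.255) -> R16
More-specific entries that do NOT match:
  96.187.172.92/30 (96.187.172.92 - 96.187.172.95) does not contain 96.187.172.78
  96.185.172.72/29 (96.185.172.72 - 96.185.172.79) does not contain 96.187.172.78
  96.187.172.192/28 (96.187.172.192 - 96.187.172.207) does not contain 96.187.172.78
  96.187.172.0/26 (96.187.172.0 - 96.187.172.63) does not contain 96.187.172.78
  96.187.168.0/23 (96.187.168.0 - 96.187.169.255) does not contain 96.187.172.78
  97.187.128.0/18 (97.187.128.0 - 97.187.191.255) does not contain 96.187.172.78
  96.155.128.0/17 (96.155.128.0 - 96.155.255.255) does not contain 96.187.172.78
  96.186.128.0/17 (96.186.128.0 - 96.186.255.255) does not contain 96.187.172.78
  96.186.0.0/16 (96.186.0.0 - 96.186.255.255) does not contain 96.187.172.78
Longest matching prefix is /15 -> next hop R16.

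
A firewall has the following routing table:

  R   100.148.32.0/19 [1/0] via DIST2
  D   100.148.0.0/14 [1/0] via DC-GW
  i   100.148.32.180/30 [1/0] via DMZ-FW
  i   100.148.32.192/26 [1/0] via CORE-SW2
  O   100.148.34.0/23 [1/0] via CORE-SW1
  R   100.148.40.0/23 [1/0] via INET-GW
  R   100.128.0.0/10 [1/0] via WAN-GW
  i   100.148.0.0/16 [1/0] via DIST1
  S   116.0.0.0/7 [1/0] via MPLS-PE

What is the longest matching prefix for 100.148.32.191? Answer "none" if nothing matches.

100.148.32.0/19

Entries matching 100.148.32.191:
  100.128.0.0/10 (100.128.0.0 - 100.191.255.255)
  100.148.0.0/14 (100.148.0.0 - 100.151.255.255)
  100.148.0.0/16 (100.148.0.0 - 100.148.255.255)
  100.148.32.0/19 (100.148.32.0 - 100.148.63.255)
Most specific is 100.148.32.0/19.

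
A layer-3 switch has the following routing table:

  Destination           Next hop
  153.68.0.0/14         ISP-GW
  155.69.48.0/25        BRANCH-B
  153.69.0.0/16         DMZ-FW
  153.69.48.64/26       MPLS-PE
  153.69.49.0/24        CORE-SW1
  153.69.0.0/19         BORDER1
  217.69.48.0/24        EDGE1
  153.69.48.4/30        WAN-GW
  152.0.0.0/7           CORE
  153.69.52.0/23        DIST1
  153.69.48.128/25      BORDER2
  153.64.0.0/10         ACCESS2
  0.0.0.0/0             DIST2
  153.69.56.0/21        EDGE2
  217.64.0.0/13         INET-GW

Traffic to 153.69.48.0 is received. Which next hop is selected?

Routes whose prefix contains 153.69.48.0:
  0.0.0.0/0 (default, matches everything) -> DIST2
  152.0.0.0/7 (152.0.0.0 - 153.255.255.255) -> CORE
  153.64.0.0/10 (153.64.0.0 - 153.127.255.255) -> ACCESS2
  153.68.0.0/14 (153.68.0.0 - 153.71.255.255) -> ISP-GW
  153.69.0.0/16 (153.69.0.0 - 153.69.255.255) -> DMZ-FW
More-specific entries that do NOT match:
  153.69.48.4/30 (153.69.48.4 - 153.69.48.7) does not contain 153.69.48.0
  153.69.48.64/26 (153.69.48.64 - 153.69.48.127) does not contain 153.69.48.0
  155.69.48.0/25 (155.69.48.0 - 155.69.48.127) does not contain 153.69.48.0
  153.69.48.128/25 (153.69.48.128 - 153.69.48.255) does not contain 153.69.48.0
  153.69.49.0/24 (153.69.49.0 - 153.69.49.255) does not contain 153.69.48.0
  217.69.48.0/24 (217.69.48.0 - 217.69.48.255) does not contain 153.69.48.0
  153.69.52.0/23 (153.69.52.0 - 153.69.53.255) does not contain 153.69.48.0
  153.69.56.0/21 (153.69.56.0 - 153.69.63.255) does not contain 153.69.48.0
  153.69.0.0/19 (153.69.0.0 - 153.69.31.255) does not contain 153.69.48.0
Longest matching prefix is /16 -> next hop DMZ-FW.

DMZ-FW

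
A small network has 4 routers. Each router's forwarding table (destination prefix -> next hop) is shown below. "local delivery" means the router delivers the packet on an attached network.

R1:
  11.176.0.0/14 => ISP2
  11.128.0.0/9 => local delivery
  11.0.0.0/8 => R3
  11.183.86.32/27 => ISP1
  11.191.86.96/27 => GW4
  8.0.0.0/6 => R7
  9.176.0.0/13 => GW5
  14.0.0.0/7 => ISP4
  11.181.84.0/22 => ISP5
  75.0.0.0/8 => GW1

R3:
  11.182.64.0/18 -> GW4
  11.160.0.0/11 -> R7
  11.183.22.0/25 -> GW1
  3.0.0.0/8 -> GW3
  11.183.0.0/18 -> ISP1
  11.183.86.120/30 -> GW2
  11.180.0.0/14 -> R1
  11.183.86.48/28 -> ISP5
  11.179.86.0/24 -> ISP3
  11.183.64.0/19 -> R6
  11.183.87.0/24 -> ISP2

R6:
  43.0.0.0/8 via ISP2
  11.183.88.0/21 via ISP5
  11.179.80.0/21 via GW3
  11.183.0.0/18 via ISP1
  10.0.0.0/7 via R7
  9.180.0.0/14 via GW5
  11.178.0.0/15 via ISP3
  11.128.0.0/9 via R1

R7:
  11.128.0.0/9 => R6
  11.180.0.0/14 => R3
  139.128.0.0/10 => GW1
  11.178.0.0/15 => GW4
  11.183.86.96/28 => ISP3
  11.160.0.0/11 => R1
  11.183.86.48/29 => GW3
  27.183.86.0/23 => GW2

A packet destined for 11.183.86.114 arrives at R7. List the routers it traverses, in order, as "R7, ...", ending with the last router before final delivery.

At R7: longest match for 11.183.86.114 is 11.180.0.0/14 -> R3
At R3: longest match for 11.183.86.114 is 11.183.64.0/19 -> R6
At R6: longest match for 11.183.86.114 is 11.128.0.0/9 -> R1
At R1: longest match for 11.183.86.114 is 11.128.0.0/9 -> local delivery

R7, R3, R6, R1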